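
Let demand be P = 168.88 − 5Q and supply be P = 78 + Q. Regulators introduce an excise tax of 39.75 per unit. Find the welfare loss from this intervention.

131.67

Competitive equilibrium: 168.88 − 5Q = 78 + Q → Q* = 15.1467, P* = 93.1467.
With the tax, the buyer price exceeds the seller price by 39.75: (168.88 − 5Q) − (78 + Q) = 39.75 → Q' = 8.5217.
ΔQ = 15.1467 − 8.5217 = 6.625; the wedge equals the tax, 39.75.
Deadweight loss = ½ × 6.625 × 39.75 = 131.67.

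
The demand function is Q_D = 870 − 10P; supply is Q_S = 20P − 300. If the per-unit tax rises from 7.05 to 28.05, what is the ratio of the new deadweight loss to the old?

15.830

In inverse form: demand P = 87 − 0.1Q, supply P = 15 + 0.05Q.
Competitive equilibrium: 87 − 0.1Q = 15 + 0.05Q → Q* = 480, P* = 39.
For a per-unit tax t: ΔQ = t/0.15, so DWL = ½·t·(t/0.15) = t²/0.3.
At t = 7.05: DWL = 165.675. At t = 28.05: DWL = 2622.675.
Ratio = (28.05/7.05)² = 15.830.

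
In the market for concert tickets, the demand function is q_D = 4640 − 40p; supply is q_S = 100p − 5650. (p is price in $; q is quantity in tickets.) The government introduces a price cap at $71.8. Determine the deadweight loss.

$505.75

In inverse form: demand p = 116 − 0.025q, supply p = 56.5 + 0.01q.
Competitive equilibrium: 116 − 0.025q = 56.5 + 0.01q → q* = 1700, p* = 73.5.
At the ceiling p = 71.8, quantity supplied = (71.8 − 56.5)/0.01 = 1530.
Willingness to pay at q' = 1530: 116 − 0.025·1530 = 77.75.
Δq = 1700 − 1530 = 170; wedge = 77.75 − 71.8 = 5.95.
Deadweight loss = ½ × 170 × 5.95 = $505.75.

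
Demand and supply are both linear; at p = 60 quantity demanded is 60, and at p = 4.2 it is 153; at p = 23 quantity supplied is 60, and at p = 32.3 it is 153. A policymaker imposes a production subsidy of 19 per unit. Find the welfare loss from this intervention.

Demand slope = (4.2 − 60)/(153 − 60) = −0.6, so p = 96 − 0.6q.
Supply slope = (32.3 − 23)/(153 − 60) = 0.1, so p = 17 + 0.1q.
Competitive equilibrium: 96 − 0.6q = 17 + 0.1q → q* = 112.8571, p* = 28.2857.
The subsidy lowers effective supply by 19: p = 0.1q − 2.
New quantity: 96 − 0.6q = 0.1q − 2 → q' = 140.
Overproduction Δq = 140 − 112.8571 = 27.1429; wedge = subsidy = 19.
Welfare loss = ½ × 27.1429 × 19 = 257.86.

257.86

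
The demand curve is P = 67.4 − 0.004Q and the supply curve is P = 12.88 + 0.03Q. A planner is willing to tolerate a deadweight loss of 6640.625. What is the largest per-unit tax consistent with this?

21.25

Competitive equilibrium: 67.4 − 0.004Q = 12.88 + 0.03Q → Q* = 1603.5294, P* = 60.9859.
A tax t gives ΔQ = t/0.034 and wedge t, so DWL = t²/0.068.
t²/0.068 = 6640.625 → t² = 451.5625 → t = 21.25.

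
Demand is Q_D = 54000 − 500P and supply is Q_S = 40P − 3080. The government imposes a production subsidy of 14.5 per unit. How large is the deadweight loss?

3893.52

In inverse form: demand P = 108 − 0.002Q, supply P = 77 + 0.025Q.
Competitive equilibrium: 108 − 0.002Q = 77 + 0.025Q → Q* = 1148.1481, P* = 105.7037.
The subsidy lowers effective supply by 14.5: P = 62.5 + 0.025Q.
New quantity: 108 − 0.002Q = 62.5 + 0.025Q → Q' = 1685.1852.
Overproduction ΔQ = 1685.1852 − 1148.1481 = 537.0371; wedge = subsidy = 14.5.
The triangle = ½ × 537.0371 × 14.5 = 3893.52.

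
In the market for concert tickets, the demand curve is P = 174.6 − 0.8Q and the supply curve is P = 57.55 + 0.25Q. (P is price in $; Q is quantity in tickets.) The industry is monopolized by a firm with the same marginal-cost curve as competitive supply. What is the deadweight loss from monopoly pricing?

Competitive equilibrium: 174.6 − 0.8Q = 57.55 + 0.25Q → Q* = 111.4762, P* = 85.419.
Marginal revenue: MR = 174.6 − 1.6Q. Set MR = MC: 174.6 − 1.6Q = 57.55 + 0.25Q → Q_m = 63.2703.
Price P_m = 174.6 − 0.8·63.2703 = 123.9838; MC(Q_m) = 57.55 + 0.25·63.2703 = 73.3676.
Competitive Q* = 111.4762, so ΔQ = 48.2059; wedge = 123.9838 − 73.3676 = 50.6162.
Deadweight loss = ½ × 48.2059 × 50.6162 = $1220.

$1220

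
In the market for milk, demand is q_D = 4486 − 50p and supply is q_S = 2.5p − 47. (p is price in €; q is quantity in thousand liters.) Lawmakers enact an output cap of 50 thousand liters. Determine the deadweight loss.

€2966.67 thousand

In inverse form: demand p = 89.72 − 0.02q, supply p = 18.8 + 0.4q.
Competitive equilibrium: 89.72 − 0.02q = 18.8 + 0.4q → q* = 168.8571, p* = 86.3429.
At q = 50: demand price = 89.72 − 0.02·50 = 88.72; supply price = 18.8 + 0.4·50 = 38.8.
Δq = 168.8571 − 50 = 118.8571; wedge = 88.72 − 38.8 = 49.92.
Deadweight loss = ½ × 118.8571 × 49.92 = €2966.67 thousand.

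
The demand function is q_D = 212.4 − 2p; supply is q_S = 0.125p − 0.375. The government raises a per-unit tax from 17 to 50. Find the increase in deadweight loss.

In inverse form: demand p = 106.2 − 0.5q, supply p = 3 + 8q.
Competitive equilibrium: 106.2 − 0.5q = 3 + 8q → q* = 12.1412, p* = 100.1294.
For a per-unit tax t: Δq = t/8.5, so DWL = ½·t·(t/8.5) = t²/17.
At t = 17: DWL = 17. At t = 50: DWL = 147.059.
Increase = 147.059 − 17 = 130.06.

130.06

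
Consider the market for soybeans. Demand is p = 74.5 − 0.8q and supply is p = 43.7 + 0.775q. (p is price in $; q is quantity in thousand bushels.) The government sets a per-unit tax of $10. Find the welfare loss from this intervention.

$31.75 thousand

Competitive equilibrium: 74.5 − 0.8q = 43.7 + 0.775q → q* = 19.5556, p* = 58.8556.
With the tax, the buyer price exceeds the seller price by 10: (74.5 − 0.8q) − (43.7 + 0.775q) = 10 → q' = 13.2063.
Δq = 19.5556 − 13.2063 = 6.3493; the wedge equals the tax, 10.
Welfare loss = ½ × 6.3493 × 10 = $31.75 thousand.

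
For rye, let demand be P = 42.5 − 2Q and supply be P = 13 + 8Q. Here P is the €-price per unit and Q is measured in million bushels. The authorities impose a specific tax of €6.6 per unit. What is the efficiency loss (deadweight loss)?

€2.178 million

Competitive equilibrium: 42.5 − 2Q = 13 + 8Q → Q* = 2.95, P* = 36.6.
With the tax, the buyer price exceeds the seller price by 6.6: (42.5 − 2Q) − (13 + 8Q) = 6.6 → Q' = 2.29.
ΔQ = 2.95 − 2.29 = 0.66; the wedge equals the tax, 6.6.
The triangle = ½ × 0.66 × 6.6 = €2.178 million.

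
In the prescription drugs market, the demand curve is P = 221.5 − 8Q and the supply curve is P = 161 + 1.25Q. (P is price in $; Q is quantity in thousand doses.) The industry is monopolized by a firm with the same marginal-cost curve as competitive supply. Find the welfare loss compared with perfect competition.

Competitive equilibrium: 221.5 − 8Q = 161 + 1.25Q → Q* = 6.5405, P* = 169.1757.
Marginal revenue: MR = 221.5 − 16Q. Set MR = MC: 221.5 − 16Q = 161 + 1.25Q → Q_m = 3.5072.
Price P_m = 221.5 − 8·3.5072 = 193.4424; MC(Q_m) = 161 + 1.25·3.5072 = 165.384.
Competitive Q* = 6.5405, so ΔQ = 3.0333; wedge = 193.4424 − 165.384 = 28.0584.
Welfare loss = ½ × 3.0333 × 28.0584 = $42.55 thousand.

$42.55 thousand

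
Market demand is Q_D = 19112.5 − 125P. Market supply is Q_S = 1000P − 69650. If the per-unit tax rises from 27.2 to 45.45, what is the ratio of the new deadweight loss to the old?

In inverse form: demand P = 152.9 − 0.008Q, supply P = 69.65 + 0.001Q.
Competitive equilibrium: 152.9 − 0.008Q = 69.65 + 0.001Q → Q* = 9250, P* = 78.9.
For a per-unit tax t: ΔQ = t/0.009, so DWL = ½·t·(t/0.009) = t²/0.018.
At t = 27.2: DWL = 41102.222. At t = 45.45: DWL = 114761.25.
Ratio = (45.45/27.2)² = 2.792.

2.792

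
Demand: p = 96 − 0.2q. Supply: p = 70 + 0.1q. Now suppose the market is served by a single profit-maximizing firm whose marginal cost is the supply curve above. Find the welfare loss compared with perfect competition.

180.27

Competitive equilibrium: 96 − 0.2q = 70 + 0.1q → q* = 86.6667, p* = 78.6667.
Marginal revenue: MR = 96 − 0.4q. Set MR = MC: 96 − 0.4q = 70 + 0.1q → q_m = 52.
Price p_m = 96 − 0.2·52 = 85.6; MC(q_m) = 70 + 0.1·52 = 75.2.
Competitive q* = 86.6667, so Δq = 34.6667; wedge = 85.6 − 75.2 = 10.4.
Welfare loss = ½ × 34.6667 × 10.4 = 180.27.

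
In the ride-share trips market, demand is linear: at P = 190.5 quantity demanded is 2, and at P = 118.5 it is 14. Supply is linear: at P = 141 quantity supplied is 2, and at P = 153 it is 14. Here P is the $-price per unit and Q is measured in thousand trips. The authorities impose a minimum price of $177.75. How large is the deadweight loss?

Demand slope = (118.5 − 190.5)/(14 − 2) = −6, so P = 202.5 − 6Q.
Supply slope = (153 − 141)/(14 − 2) = 1, so P = 139 + Q.
Competitive equilibrium: 202.5 − 6Q = 139 + Q → Q* = 9.07143, P* = 148.07143.
At the floor P = 177.75, quantity demanded = (202.5 − 177.75)/6 = 4.125.
Sellers' marginal cost at Q' = 4.125: 139 + 1·4.125 = 143.125.
ΔQ = 9.07143 − 4.125 = 4.94643; wedge = 177.75 − 143.125 = 34.625.
DWL = ½ × 4.94643 × 34.625 = $85.64 thousand.

$85.64 thousand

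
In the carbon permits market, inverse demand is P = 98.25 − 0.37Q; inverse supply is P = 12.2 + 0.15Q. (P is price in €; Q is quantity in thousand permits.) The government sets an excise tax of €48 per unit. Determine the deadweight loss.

€2215.38 thousand

Competitive equilibrium: 98.25 − 0.37Q = 12.2 + 0.15Q → Q* = 165.4808, P* = 37.0221.
With the tax, the buyer price exceeds the seller price by 48: (98.25 − 0.37Q) − (12.2 + 0.15Q) = 48 → Q' = 73.1731.
ΔQ = 165.4808 − 73.1731 = 92.3077; the wedge equals the tax, 48.
DWL = ½ × 92.3077 × 48 = €2215.38 thousand.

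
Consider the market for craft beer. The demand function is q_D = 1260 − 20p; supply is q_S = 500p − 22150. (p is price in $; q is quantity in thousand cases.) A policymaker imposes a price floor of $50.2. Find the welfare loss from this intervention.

$279.14 thousand

In inverse form: demand p = 63 − 0.05q, supply p = 44.3 + 0.002q.
Competitive equilibrium: 63 − 0.05q = 44.3 + 0.002q → q* = 359.6154, p* = 45.0192.
At the floor p = 50.2, quantity demanded = (63 − 50.2)/0.05 = 256.
Sellers' marginal cost at q' = 256: 44.3 + 0.002·256 = 44.812.
Δq = 359.6154 − 256 = 103.6154; wedge = 50.2 − 44.812 = 5.388.
DWL = ½ × 103.6154 × 5.388 = $279.14 thousand.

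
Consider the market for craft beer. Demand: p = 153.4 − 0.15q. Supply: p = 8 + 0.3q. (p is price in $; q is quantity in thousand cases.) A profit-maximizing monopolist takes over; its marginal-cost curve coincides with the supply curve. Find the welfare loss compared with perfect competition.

$1468.14 thousand

Competitive equilibrium: 153.4 − 0.15q = 8 + 0.3q → q* = 323.1111, p* = 104.9333.
Marginal revenue: MR = 153.4 − 0.3q. Set MR = MC: 153.4 − 0.3q = 8 + 0.3q → q_m = 242.3333.
Price p_m = 153.4 − 0.15·242.3333 = 117.05; MC(q_m) = 8 + 0.3·242.3333 = 80.7.
Competitive q* = 323.1111, so Δq = 80.7778; wedge = 117.05 − 80.7 = 36.35.
Welfare loss = ½ × 80.7778 × 36.35 = $1468.14 thousand.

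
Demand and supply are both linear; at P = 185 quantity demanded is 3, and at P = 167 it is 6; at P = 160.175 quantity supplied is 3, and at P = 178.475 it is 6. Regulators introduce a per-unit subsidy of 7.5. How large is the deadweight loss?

Demand slope = (167 − 185)/(6 − 3) = −6, so P = 203 − 6Q.
Supply slope = (178.475 − 160.175)/(6 − 3) = 6.1, so P = 141.875 + 6.1Q.
Competitive equilibrium: 203 − 6Q = 141.875 + 6.1Q → Q* = 5.0517, P* = 172.6901.
The subsidy lowers effective supply by 7.5: P = 134.375 + 6.1Q.
New quantity: 203 − 6Q = 134.375 + 6.1Q → Q' = 5.6715.
Overproduction ΔQ = 5.6715 − 5.0517 = 0.6198; wedge = subsidy = 7.5.
DWL = ½ × 0.6198 × 7.5 = 2.32.

2.32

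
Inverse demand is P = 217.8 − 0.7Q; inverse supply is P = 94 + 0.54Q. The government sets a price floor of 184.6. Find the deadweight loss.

Competitive equilibrium: 217.8 − 0.7Q = 94 + 0.54Q → Q* = 99.8387, P* = 147.9129.
At the floor P = 184.6, quantity demanded = (217.8 − 184.6)/0.7 = 47.4286.
Sellers' marginal cost at Q' = 47.4286: 94 + 0.54·47.4286 = 119.6114.
ΔQ = 99.8387 − 47.4286 = 52.4101; wedge = 184.6 − 119.6114 = 64.9886.
Welfare loss = ½ × 52.4101 × 64.9886 = 1703.03.

1703.03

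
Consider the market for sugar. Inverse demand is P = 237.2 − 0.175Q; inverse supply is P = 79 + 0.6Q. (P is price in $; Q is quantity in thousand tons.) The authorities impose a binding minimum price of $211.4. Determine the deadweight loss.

$1245.79 thousand

Competitive equilibrium: 237.2 − 0.175Q = 79 + 0.6Q → Q* = 204.129, P* = 201.4774.
At the floor P = 211.4, quantity demanded = (237.2 − 211.4)/0.175 = 147.4286.
Sellers' marginal cost at Q' = 147.4286: 79 + 0.6·147.4286 = 167.4572.
ΔQ = 204.129 − 147.4286 = 56.7004; wedge = 211.4 − 167.4572 = 43.9428.
The triangle = ½ × 56.7004 × 43.9428 = $1245.79 thousand.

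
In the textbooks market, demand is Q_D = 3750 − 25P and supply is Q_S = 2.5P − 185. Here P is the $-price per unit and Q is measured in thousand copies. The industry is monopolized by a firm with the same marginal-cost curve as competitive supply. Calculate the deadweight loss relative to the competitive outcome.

$45.58 thousand

In inverse form: demand P = 150 − 0.04Q, supply P = 74 + 0.4Q.
Competitive equilibrium: 150 − 0.04Q = 74 + 0.4Q → Q* = 172.7273, P* = 143.0909.
Marginal revenue: MR = 150 − 0.08Q. Set MR = MC: 150 − 0.08Q = 74 + 0.4Q → Q_m = 158.3333.
Price P_m = 150 − 0.04·158.3333 = 143.6667; MC(Q_m) = 74 + 0.4·158.3333 = 137.3333.
Competitive Q* = 172.7273, so ΔQ = 14.394; wedge = 143.6667 − 137.3333 = 6.3334.
DWL = ½ × 14.394 × 6.3334 = $45.58 thousand.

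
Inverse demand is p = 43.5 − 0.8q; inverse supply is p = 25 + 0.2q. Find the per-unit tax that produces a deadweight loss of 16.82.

Competitive equilibrium: 43.5 − 0.8q = 25 + 0.2q → q* = 18.5, p* = 28.7.
A tax t gives Δq = t/1 and wedge t, so DWL = t²/2.
t²/2 = 16.82 → t² = 33.64 → t = 5.8.

5.8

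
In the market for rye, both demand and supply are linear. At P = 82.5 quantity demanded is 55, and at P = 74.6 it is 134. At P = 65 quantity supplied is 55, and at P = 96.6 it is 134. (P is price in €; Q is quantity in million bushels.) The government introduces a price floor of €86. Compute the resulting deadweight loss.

Demand slope = (74.6 − 82.5)/(134 − 55) = −0.1, so P = 88 − 0.1Q.
Supply slope = (96.6 − 65)/(134 − 55) = 0.4, so P = 43 + 0.4Q.
Competitive equilibrium: 88 − 0.1Q = 43 + 0.4Q → Q* = 90, P* = 79.
At the floor P = 86, quantity demanded = (88 − 86)/0.1 = 20.
Sellers' marginal cost at Q' = 20: 43 + 0.4·20 = 51.
ΔQ = 90 − 20 = 70; wedge = 86 − 51 = 35.
Welfare loss = ½ × 70 × 35 = €1225 million.

€1225 million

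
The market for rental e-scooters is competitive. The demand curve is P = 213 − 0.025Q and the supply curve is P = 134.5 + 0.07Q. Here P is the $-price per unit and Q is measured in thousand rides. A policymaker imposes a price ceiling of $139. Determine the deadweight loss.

Competitive equilibrium: 213 − 0.025Q = 134.5 + 0.07Q → Q* = 826.31579, P* = 192.34211.
At the ceiling P = 139, quantity supplied = (139 − 134.5)/0.07 = 64.28571.
Willingness to pay at Q' = 64.28571: 213 − 0.025·64.28571 = 211.39286.
ΔQ = 826.31579 − 64.28571 = 762.03008; wedge = 211.39286 − 139 = 72.39286.
DWL = ½ × 762.03008 × 72.39286 = $27582.77 thousand.

$27582.77 thousand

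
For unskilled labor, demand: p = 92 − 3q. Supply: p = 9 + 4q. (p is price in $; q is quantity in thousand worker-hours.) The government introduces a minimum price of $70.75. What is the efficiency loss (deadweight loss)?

Competitive equilibrium: 92 − 3q = 9 + 4q → q* = 11.8571, p* = 56.4286.
At the floor p = 70.75, quantity demanded = (92 − 70.75)/3 = 7.0833.
Sellers' marginal cost at q' = 7.0833: 9 + 4·7.0833 = 37.3332.
Δq = 11.8571 − 7.0833 = 4.7738; wedge = 70.75 − 37.3332 = 33.4168.
The triangle = ½ × 4.7738 × 33.4168 = $79.76 thousand.

$79.76 thousand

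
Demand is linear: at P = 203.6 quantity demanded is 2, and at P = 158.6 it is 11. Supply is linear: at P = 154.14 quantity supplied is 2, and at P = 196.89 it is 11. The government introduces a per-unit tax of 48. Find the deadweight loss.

118.15

Demand slope = (158.6 − 203.6)/(11 − 2) = −5, so P = 213.6 − 5Q.
Supply slope = (196.89 − 154.14)/(11 − 2) = 4.75, so P = 144.64 + 4.75Q.
Competitive equilibrium: 213.6 − 5Q = 144.64 + 4.75Q → Q* = 7.0728, P* = 178.2359.
With the tax, the buyer price exceeds the seller price by 48: (213.6 − 5Q) − (144.64 + 4.75Q) = 48 → Q' = 2.1497.
ΔQ = 7.0728 − 2.1497 = 4.9231; the wedge equals the tax, 48.
Welfare loss = ½ × 4.9231 × 48 = 118.15.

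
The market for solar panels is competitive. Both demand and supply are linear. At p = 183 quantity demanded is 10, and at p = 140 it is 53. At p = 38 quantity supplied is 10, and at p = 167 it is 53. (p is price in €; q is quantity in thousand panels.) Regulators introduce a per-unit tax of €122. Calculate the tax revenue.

€1921.50 thousand

Demand slope = (140 − 183)/(53 − 10) = −1, so p = 193 − q.
Supply slope = (167 − 38)/(53 − 10) = 3, so p = 8 + 3q.
Competitive equilibrium: 193 − q = 8 + 3q → q* = 46.25, p* = 146.75.
With the tax, the buyer price exceeds the seller price by 122: (193 − q) − (8 + 3q) = 122 → q' = 15.75.
Tax revenue = 122 × 15.75 = €1921.50 thousand.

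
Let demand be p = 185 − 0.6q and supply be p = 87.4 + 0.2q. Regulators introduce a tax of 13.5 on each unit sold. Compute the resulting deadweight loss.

113.91

Competitive equilibrium: 185 − 0.6q = 87.4 + 0.2q → q* = 122, p* = 111.8.
With the tax, the buyer price exceeds the seller price by 13.5: (185 − 0.6q) − (87.4 + 0.2q) = 13.5 → q' = 105.125.
Δq = 122 − 105.125 = 16.875; the wedge equals the tax, 13.5.
Deadweight loss = ½ × 16.875 × 13.5 = 113.91.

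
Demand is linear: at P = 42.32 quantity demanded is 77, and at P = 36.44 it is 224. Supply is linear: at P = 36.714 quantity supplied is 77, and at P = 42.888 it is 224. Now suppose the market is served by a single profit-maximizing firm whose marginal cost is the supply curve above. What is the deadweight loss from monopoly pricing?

93.13

Demand slope = (36.44 − 42.32)/(224 − 77) = −0.04, so P = 45.4 − 0.04Q.
Supply slope = (42.888 − 36.714)/(224 − 77) = 0.042, so P = 33.48 + 0.042Q.
Competitive equilibrium: 45.4 − 0.04Q = 33.48 + 0.042Q → Q* = 145.3659, P* = 39.5854.
Marginal revenue: MR = 45.4 − 0.08Q. Set MR = MC: 45.4 − 0.08Q = 33.48 + 0.042Q → Q_m = 97.7049.
Price P_m = 45.4 − 0.04·97.7049 = 41.4918; MC(Q_m) = 33.48 + 0.042·97.7049 = 37.5836.
Competitive Q* = 145.3659, so ΔQ = 47.661; wedge = 41.4918 − 37.5836 = 3.9082.
Welfare loss = ½ × 47.661 × 3.9082 = 93.13.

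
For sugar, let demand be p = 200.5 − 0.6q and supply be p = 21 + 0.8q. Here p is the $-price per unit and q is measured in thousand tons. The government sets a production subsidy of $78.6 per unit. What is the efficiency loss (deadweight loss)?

Competitive equilibrium: 200.5 − 0.6q = 21 + 0.8q → q* = 128.2143, p* = 123.5714.
The subsidy lowers effective supply by 78.6: p = 0.8q − 57.6.
New quantity: 200.5 − 0.6q = 0.8q − 57.6 → q' = 184.3571.
Overproduction Δq = 184.3571 − 128.2143 = 56.1428; wedge = subsidy = 78.6.
Welfare loss = ½ × 56.1428 × 78.6 = $2206.41 thousand.

$2206.41 thousand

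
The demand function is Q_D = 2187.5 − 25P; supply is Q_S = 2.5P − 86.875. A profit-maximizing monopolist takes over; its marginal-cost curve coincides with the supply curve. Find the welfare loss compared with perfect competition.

In inverse form: demand P = 87.5 − 0.04Q, supply P = 34.75 + 0.4Q.
Competitive equilibrium: 87.5 − 0.04Q = 34.75 + 0.4Q → Q* = 119.8864, P* = 82.7045.
Marginal revenue: MR = 87.5 − 0.08Q. Set MR = MC: 87.5 − 0.08Q = 34.75 + 0.4Q → Q_m = 109.8958.
Price P_m = 87.5 − 0.04·109.8958 = 83.1042; MC(Q_m) = 34.75 + 0.4·109.8958 = 78.7083.
Competitive Q* = 119.8864, so ΔQ = 9.9906; wedge = 83.1042 − 78.7083 = 4.3959.
DWL = ½ × 9.9906 × 4.3959 = 21.96.

21.96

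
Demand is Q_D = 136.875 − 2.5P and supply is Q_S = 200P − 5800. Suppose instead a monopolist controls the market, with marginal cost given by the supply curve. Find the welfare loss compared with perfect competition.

202.11

In inverse form: demand P = 54.75 − 0.4Q, supply P = 29 + 0.005Q.
Competitive equilibrium: 54.75 − 0.4Q = 29 + 0.005Q → Q* = 63.58025, P* = 29.3179.
Marginal revenue: MR = 54.75 − 0.8Q. Set MR = MC: 54.75 − 0.8Q = 29 + 0.005Q → Q_m = 31.98758.
Price P_m = 54.75 − 0.4·31.98758 = 41.95497; MC(Q_m) = 29 + 0.005·31.98758 = 29.15994.
Competitive Q* = 63.58025, so ΔQ = 31.59267; wedge = 41.95497 − 29.15994 = 12.79503.
The triangle = ½ × 31.59267 × 12.79503 = 202.11.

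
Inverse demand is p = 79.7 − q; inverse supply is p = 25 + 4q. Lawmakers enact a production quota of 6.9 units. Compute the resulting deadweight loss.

Competitive equilibrium: 79.7 − q = 25 + 4q → q* = 10.94, p* = 68.76.
At q = 6.9: demand price = 79.7 − 1·6.9 = 72.8; supply price = 25 + 4·6.9 = 52.6.
Δq = 10.94 − 6.9 = 4.04; wedge = 72.8 − 52.6 = 20.2.
DWL = ½ × 4.04 × 20.2 = 40.804.

40.804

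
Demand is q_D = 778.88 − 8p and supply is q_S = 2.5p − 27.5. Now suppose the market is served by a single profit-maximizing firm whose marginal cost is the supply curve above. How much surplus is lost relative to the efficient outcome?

In inverse form: demand p = 97.36 − 0.125q, supply p = 11 + 0.4q.
Competitive equilibrium: 97.36 − 0.125q = 11 + 0.4q → q* = 164.4952, p* = 76.7981.
Marginal revenue: MR = 97.36 − 0.25q. Set MR = MC: 97.36 − 0.25q = 11 + 0.4q → q_m = 132.8615.
Price p_m = 97.36 − 0.125·132.8615 = 80.7523; MC(q_m) = 11 + 0.4·132.8615 = 64.1446.
Competitive q* = 164.4952, so Δq = 31.6337; wedge = 80.7523 − 64.1446 = 16.6077.
The triangle = ½ × 31.6337 × 16.6077 = 262.68.

262.68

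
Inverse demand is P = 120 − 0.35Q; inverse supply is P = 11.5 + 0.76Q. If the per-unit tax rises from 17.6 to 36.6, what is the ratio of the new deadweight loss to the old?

Competitive equilibrium: 120 − 0.35Q = 11.5 + 0.76Q → Q* = 97.7477, P* = 85.7883.
For a per-unit tax t: ΔQ = t/1.11, so DWL = ½·t·(t/1.11) = t²/2.22.
At t = 17.6: DWL = 139.532. At t = 36.6: DWL = 603.405.
Ratio = (36.6/17.6)² = 4.325.

4.325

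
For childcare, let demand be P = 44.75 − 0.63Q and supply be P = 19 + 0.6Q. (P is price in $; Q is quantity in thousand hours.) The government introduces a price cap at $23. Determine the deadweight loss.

$125.20 thousand

Competitive equilibrium: 44.75 − 0.63Q = 19 + 0.6Q → Q* = 20.935, P* = 31.561.
At the ceiling P = 23, quantity supplied = (23 − 19)/0.6 = 6.6667.
Willingness to pay at Q' = 6.6667: 44.75 − 0.63·6.6667 = 40.55.
ΔQ = 20.935 − 6.6667 = 14.2683; wedge = 40.55 − 23 = 17.55.
Deadweight loss = ½ × 14.2683 × 17.55 = $125.20 thousand.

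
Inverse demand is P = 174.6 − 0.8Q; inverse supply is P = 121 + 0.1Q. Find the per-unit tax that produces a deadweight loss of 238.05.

Competitive equilibrium: 174.6 − 0.8Q = 121 + 0.1Q → Q* = 59.5556, P* = 126.9556.
A tax t gives ΔQ = t/0.9 and wedge t, so DWL = t²/1.8.
t²/1.8 = 238.05 → t² = 428.49 → t = 20.7.

20.7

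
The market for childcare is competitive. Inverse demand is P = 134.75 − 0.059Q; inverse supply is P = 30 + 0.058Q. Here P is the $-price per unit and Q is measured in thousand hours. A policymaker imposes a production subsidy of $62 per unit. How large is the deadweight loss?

Competitive equilibrium: 134.75 − 0.059Q = 30 + 0.058Q → Q* = 895.2991, P* = 81.9274.
The subsidy lowers effective supply by 62: P = 0.058Q − 32.
New quantity: 134.75 − 0.059Q = 0.058Q − 32 → Q' = 1425.2137.
Overproduction ΔQ = 1425.2137 − 895.2991 = 529.9146; wedge = subsidy = 62.
Deadweight loss = ½ × 529.9146 × 62 = $16427.35 thousand.

$16427.35 thousand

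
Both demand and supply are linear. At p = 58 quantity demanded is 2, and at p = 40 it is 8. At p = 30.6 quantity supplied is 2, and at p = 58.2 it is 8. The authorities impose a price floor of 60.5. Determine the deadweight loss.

74.86

Demand slope = (40 − 58)/(8 − 2) = −3, so p = 64 − 3q.
Supply slope = (58.2 − 30.6)/(8 − 2) = 4.6, so p = 21.4 + 4.6q.
Competitive equilibrium: 64 − 3q = 21.4 + 4.6q → q* = 5.6053, p* = 47.1842.
At the floor p = 60.5, quantity demanded = (64 − 60.5)/3 = 1.1667.
Sellers' marginal cost at q' = 1.1667: 21.4 + 4.6·1.1667 = 26.7668.
Δq = 5.6053 − 1.1667 = 4.4386; wedge = 60.5 − 26.7668 = 33.7332.
Welfare loss = ½ × 4.4386 × 33.7332 = 74.86.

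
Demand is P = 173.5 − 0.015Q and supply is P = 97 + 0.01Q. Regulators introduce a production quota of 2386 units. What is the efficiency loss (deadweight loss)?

5678.45

Competitive equilibrium: 173.5 − 0.015Q = 97 + 0.01Q → Q* = 3060, P* = 127.6.
At Q = 2386: demand price = 173.5 − 0.015·2386 = 137.71; supply price = 97 + 0.01·2386 = 120.86.
ΔQ = 3060 − 2386 = 674; wedge = 137.71 − 120.86 = 16.85.
Deadweight loss = ½ × 674 × 16.85 = 5678.45.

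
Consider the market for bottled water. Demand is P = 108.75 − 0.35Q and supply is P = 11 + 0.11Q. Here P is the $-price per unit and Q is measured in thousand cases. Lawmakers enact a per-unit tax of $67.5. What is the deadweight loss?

Competitive equilibrium: 108.75 − 0.35Q = 11 + 0.11Q → Q* = 212.5, P* = 34.375.
With the tax, the buyer price exceeds the seller price by 67.5: (108.75 − 0.35Q) − (11 + 0.11Q) = 67.5 → Q' = 65.76087.
ΔQ = 212.5 − 65.76087 = 146.73913; the wedge equals the tax, 67.5.
Deadweight loss = ½ × 146.73913 × 67.5 = $4952.45 thousand.

$4952.45 thousand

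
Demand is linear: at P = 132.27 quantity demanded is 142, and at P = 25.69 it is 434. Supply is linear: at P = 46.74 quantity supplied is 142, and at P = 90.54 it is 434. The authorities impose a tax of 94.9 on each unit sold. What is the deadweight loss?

8743.70

Demand slope = (25.69 − 132.27)/(434 − 142) = −0.365, so P = 184.1 − 0.365Q.
Supply slope = (90.54 − 46.74)/(434 − 142) = 0.15, so P = 25.44 + 0.15Q.
Competitive equilibrium: 184.1 − 0.365Q = 25.44 + 0.15Q → Q* = 308.0777, P* = 71.6517.
With the tax, the buyer price exceeds the seller price by 94.9: (184.1 − 0.365Q) − (25.44 + 0.15Q) = 94.9 → Q' = 123.8058.
ΔQ = 308.0777 − 123.8058 = 184.2719; the wedge equals the tax, 94.9.
The triangle = ½ × 184.2719 × 94.9 = 8743.70.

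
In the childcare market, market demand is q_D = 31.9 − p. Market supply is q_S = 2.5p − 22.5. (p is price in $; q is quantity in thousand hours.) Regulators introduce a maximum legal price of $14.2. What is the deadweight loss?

In inverse form: demand p = 31.9 − q, supply p = 9 + 0.4q.
Competitive equilibrium: 31.9 − q = 9 + 0.4q → q* = 16.3571, p* = 15.5429.
At the ceiling p = 14.2, quantity supplied = (14.2 − 9)/0.4 = 13.
Willingness to pay at q' = 13: 31.9 − 1·13 = 18.9.
Δq = 16.3571 − 13 = 3.3571; wedge = 18.9 − 14.2 = 4.7.
Deadweight loss = ½ × 3.3571 × 4.7 = $7.89 thousand.

$7.89 thousand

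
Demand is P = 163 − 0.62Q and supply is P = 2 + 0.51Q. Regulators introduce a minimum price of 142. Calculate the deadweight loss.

6664.44

Competitive equilibrium: 163 − 0.62Q = 2 + 0.51Q → Q* = 142.47788, P* = 74.66372.
At the floor P = 142, quantity demanded = (163 − 142)/0.62 = 33.87097.
Sellers' marginal cost at Q' = 33.87097: 2 + 0.51·33.87097 = 19.27419.
ΔQ = 142.47788 − 33.87097 = 108.60691; wedge = 142 − 19.27419 = 122.72581.
The triangle = ½ × 108.60691 × 122.72581 = 6664.44.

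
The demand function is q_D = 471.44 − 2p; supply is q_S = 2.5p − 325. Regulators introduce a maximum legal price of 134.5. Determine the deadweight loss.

5076.89

In inverse form: demand p = 235.72 − 0.5q, supply p = 130 + 0.4q.
Competitive equilibrium: 235.72 − 0.5q = 130 + 0.4q → q* = 117.4667, p* = 176.9867.
At the ceiling p = 134.5, quantity supplied = (134.5 − 130)/0.4 = 11.25.
Willingness to pay at q' = 11.25: 235.72 − 0.5·11.25 = 230.095.
Δq = 117.4667 − 11.25 = 106.2167; wedge = 230.095 − 134.5 = 95.595.
DWL = ½ × 106.2167 × 95.595 = 5076.89.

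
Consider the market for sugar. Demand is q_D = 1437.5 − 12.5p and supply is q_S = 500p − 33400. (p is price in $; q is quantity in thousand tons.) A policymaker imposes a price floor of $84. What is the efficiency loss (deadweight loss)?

$1645 thousand

In inverse form: demand p = 115 − 0.08q, supply p = 66.8 + 0.002q.
Competitive equilibrium: 115 − 0.08q = 66.8 + 0.002q → q* = 587.8049, p* = 67.9756.
At the floor p = 84, quantity demanded = (115 − 84)/0.08 = 387.5.
Sellers' marginal cost at q' = 387.5: 66.8 + 0.002·387.5 = 67.575.
Δq = 587.8049 − 387.5 = 200.3049; wedge = 84 − 67.575 = 16.425.
DWL = ½ × 200.3049 × 16.425 = $1645 thousand.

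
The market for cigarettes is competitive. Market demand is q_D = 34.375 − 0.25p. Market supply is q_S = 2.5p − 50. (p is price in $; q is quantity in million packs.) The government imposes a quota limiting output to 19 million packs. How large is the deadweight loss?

$130.59 million

In inverse form: demand p = 137.5 − 4q, supply p = 20 + 0.4q.
Competitive equilibrium: 137.5 − 4q = 20 + 0.4q → q* = 26.7045, p* = 30.6818.
At q = 19: demand price = 137.5 − 4·19 = 61.5; supply price = 20 + 0.4·19 = 27.6.
Δq = 26.7045 − 19 = 7.7045; wedge = 61.5 − 27.6 = 33.9.
DWL = ½ × 7.7045 × 33.9 = $130.59 million.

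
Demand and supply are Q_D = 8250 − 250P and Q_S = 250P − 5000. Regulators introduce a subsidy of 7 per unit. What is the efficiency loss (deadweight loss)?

In inverse form: demand P = 33 − 0.004Q, supply P = 20 + 0.004Q.
Competitive equilibrium: 33 − 0.004Q = 20 + 0.004Q → Q* = 1625, P* = 26.5.
The subsidy lowers effective supply by 7: P = 13 + 0.004Q.
New quantity: 33 − 0.004Q = 13 + 0.004Q → Q' = 2500.
Overproduction ΔQ = 2500 − 1625 = 875; wedge = subsidy = 7.
Welfare loss = ½ × 875 × 7 = 3062.50.

3062.50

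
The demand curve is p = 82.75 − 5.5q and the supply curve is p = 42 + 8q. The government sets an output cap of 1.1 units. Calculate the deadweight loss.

24.84

Competitive equilibrium: 82.75 − 5.5q = 42 + 8q → q* = 3.0185, p* = 66.1481.
At q = 1.1: demand price = 82.75 − 5.5·1.1 = 76.7; supply price = 42 + 8·1.1 = 50.8.
Δq = 3.0185 − 1.1 = 1.9185; wedge = 76.7 − 50.8 = 25.9.
Welfare loss = ½ × 1.9185 × 25.9 = 24.84.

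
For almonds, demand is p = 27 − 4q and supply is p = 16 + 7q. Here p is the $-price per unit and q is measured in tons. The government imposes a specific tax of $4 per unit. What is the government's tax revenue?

Competitive equilibrium: 27 − 4q = 16 + 7q → q* = 1, p* = 23.
With the tax, the buyer price exceeds the seller price by 4: (27 − 4q) − (16 + 7q) = 4 → q' = 0.6364.
Tax revenue = 4 × 0.6364 = $2.55.

$2.55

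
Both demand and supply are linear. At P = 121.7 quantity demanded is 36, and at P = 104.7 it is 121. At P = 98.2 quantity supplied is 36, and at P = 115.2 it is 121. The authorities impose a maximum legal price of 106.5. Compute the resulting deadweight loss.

Demand slope = (104.7 − 121.7)/(121 − 36) = −0.2, so P = 128.9 − 0.2Q.
Supply slope = (115.2 − 98.2)/(121 − 36) = 0.2, so P = 91 + 0.2Q.
Competitive equilibrium: 128.9 − 0.2Q = 91 + 0.2Q → Q* = 94.75, P* = 109.95.
At the ceiling P = 106.5, quantity supplied = (106.5 − 91)/0.2 = 77.5.
Willingness to pay at Q' = 77.5: 128.9 − 0.2·77.5 = 113.4.
ΔQ = 94.75 − 77.5 = 17.25; wedge = 113.4 − 106.5 = 6.9.
Welfare loss = ½ × 17.25 × 6.9 = 59.51.

59.51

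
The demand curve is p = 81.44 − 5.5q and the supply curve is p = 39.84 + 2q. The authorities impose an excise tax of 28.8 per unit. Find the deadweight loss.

Competitive equilibrium: 81.44 − 5.5q = 39.84 + 2q → q* = 5.5467, p* = 50.9333.
With the tax, the buyer price exceeds the seller price by 28.8: (81.44 − 5.5q) − (39.84 + 2q) = 28.8 → q' = 1.7067.
Δq = 5.5467 − 1.7067 = 3.84; the wedge equals the tax, 28.8.
DWL = ½ × 3.84 × 28.8 = 55.296.

55.296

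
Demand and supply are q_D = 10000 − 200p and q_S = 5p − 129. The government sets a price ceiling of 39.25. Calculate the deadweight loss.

264.50

In inverse form: demand p = 50 − 0.005q, supply p = 25.8 + 0.2q.
Competitive equilibrium: 50 − 0.005q = 25.8 + 0.2q → q* = 118.0488, p* = 49.4098.
At the ceiling p = 39.25, quantity supplied = (39.25 − 25.8)/0.2 = 67.25.
Willingness to pay at q' = 67.25: 50 − 0.005·67.25 = 49.6638.
Δq = 118.0488 − 67.25 = 50.7988; wedge = 49.6638 − 39.25 = 10.4138.
Welfare loss = ½ × 50.7988 × 10.4138 = 264.50.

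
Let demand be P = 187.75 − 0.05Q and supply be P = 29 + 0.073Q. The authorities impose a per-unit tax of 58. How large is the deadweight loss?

13674.80

Competitive equilibrium: 187.75 − 0.05Q = 29 + 0.073Q → Q* = 1290.6504, P* = 123.2175.
With the tax, the buyer price exceeds the seller price by 58: (187.75 − 0.05Q) − (29 + 0.073Q) = 58 → Q' = 819.1057.
ΔQ = 1290.6504 − 819.1057 = 471.5447; the wedge equals the tax, 58.
DWL = ½ × 471.5447 × 58 = 13674.80.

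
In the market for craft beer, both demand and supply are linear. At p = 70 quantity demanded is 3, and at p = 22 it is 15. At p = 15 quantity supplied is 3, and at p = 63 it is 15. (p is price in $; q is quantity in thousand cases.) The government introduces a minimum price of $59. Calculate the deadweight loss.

Demand slope = (22 − 70)/(15 − 3) = −4, so p = 82 − 4q.
Supply slope = (63 − 15)/(15 − 3) = 4, so p = 3 + 4q.
Competitive equilibrium: 82 − 4q = 3 + 4q → q* = 9.875, p* = 42.5.
At the floor p = 59, quantity demanded = (82 − 59)/4 = 5.75.
Sellers' marginal cost at q' = 5.75: 3 + 4·5.75 = 26.
Δq = 9.875 − 5.75 = 4.125; wedge = 59 − 26 = 33.
The triangle = ½ × 4.125 × 33 = $68.06 thousand.

$68.06 thousand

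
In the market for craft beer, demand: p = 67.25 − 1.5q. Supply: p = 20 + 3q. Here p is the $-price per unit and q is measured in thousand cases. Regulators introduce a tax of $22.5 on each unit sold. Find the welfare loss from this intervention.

$56.25 thousand

Competitive equilibrium: 67.25 − 1.5q = 20 + 3q → q* = 10.5, p* = 51.5.
With the tax, the buyer price exceeds the seller price by 22.5: (67.25 − 1.5q) − (20 + 3q) = 22.5 → q' = 5.5.
Δq = 10.5 − 5.5 = 5; the wedge equals the tax, 22.5.
The triangle = ½ × 5 × 22.5 = $56.25 thousand.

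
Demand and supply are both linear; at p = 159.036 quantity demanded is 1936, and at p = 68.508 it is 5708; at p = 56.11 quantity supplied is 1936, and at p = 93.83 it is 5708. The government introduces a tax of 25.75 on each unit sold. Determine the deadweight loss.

Demand slope = (68.508 − 159.036)/(5708 − 1936) = −0.024, so p = 205.5 − 0.024q.
Supply slope = (93.83 − 56.11)/(5708 − 1936) = 0.01, so p = 36.75 + 0.01q.
Competitive equilibrium: 205.5 − 0.024q = 36.75 + 0.01q → q* = 4963.2353, p* = 86.3824.
With the tax, the buyer price exceeds the seller price by 25.75: (205.5 − 0.024q) − (36.75 + 0.01q) = 25.75 → q' = 4205.8824.
Δq = 4963.2353 − 4205.8824 = 757.3529; the wedge equals the tax, 25.75.
Deadweight loss = ½ × 757.3529 × 25.75 = 9750.92.

9750.92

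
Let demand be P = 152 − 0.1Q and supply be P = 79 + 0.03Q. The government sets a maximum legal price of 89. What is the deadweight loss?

Competitive equilibrium: 152 − 0.1Q = 79 + 0.03Q → Q* = 561.53846, P* = 95.84615.
At the ceiling P = 89, quantity supplied = (89 − 79)/0.03 = 333.33333.
Willingness to pay at Q' = 333.33333: 152 − 0.1·333.33333 = 118.66667.
ΔQ = 561.53846 − 333.33333 = 228.20513; wedge = 118.66667 − 89 = 29.66667.
DWL = ½ × 228.20513 × 29.66667 = 3385.04.

3385.04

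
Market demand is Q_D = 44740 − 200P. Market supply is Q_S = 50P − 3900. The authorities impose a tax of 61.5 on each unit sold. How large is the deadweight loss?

In inverse form: demand P = 223.7 − 0.005Q, supply P = 78 + 0.02Q.
Competitive equilibrium: 223.7 − 0.005Q = 78 + 0.02Q → Q* = 5828, P* = 194.56.
With the tax, the buyer price exceeds the seller price by 61.5: (223.7 − 0.005Q) − (78 + 0.02Q) = 61.5 → Q' = 3368.
ΔQ = 5828 − 3368 = 2460; the wedge equals the tax, 61.5.
Welfare loss = ½ × 2460 × 61.5 = 75645.

75645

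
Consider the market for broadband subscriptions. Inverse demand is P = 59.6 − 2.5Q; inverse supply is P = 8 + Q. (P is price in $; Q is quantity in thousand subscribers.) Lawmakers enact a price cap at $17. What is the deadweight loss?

Competitive equilibrium: 59.6 − 2.5Q = 8 + Q → Q* = 14.7429, P* = 22.7429.
At the ceiling P = 17, quantity supplied = (17 − 8)/1 = 9.
Willingness to pay at Q' = 9: 59.6 − 2.5·9 = 37.1.
ΔQ = 14.7429 − 9 = 5.7429; wedge = 37.1 − 17 = 20.1.
Welfare loss = ½ × 5.7429 × 20.1 = $57.72 thousand.

$57.72 thousand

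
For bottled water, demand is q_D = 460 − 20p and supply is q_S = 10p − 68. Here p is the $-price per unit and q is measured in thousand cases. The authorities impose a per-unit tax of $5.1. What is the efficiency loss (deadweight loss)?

In inverse form: demand p = 23 − 0.05q, supply p = 6.8 + 0.1q.
Competitive equilibrium: 23 − 0.05q = 6.8 + 0.1q → q* = 108, p* = 17.6.
With the tax, the buyer price exceeds the seller price by 5.1: (23 − 0.05q) − (6.8 + 0.1q) = 5.1 → q' = 74.
Δq = 108 − 74 = 34; the wedge equals the tax, 5.1.
The triangle = ½ × 34 × 5.1 = $86.70 thousand.

$86.70 thousand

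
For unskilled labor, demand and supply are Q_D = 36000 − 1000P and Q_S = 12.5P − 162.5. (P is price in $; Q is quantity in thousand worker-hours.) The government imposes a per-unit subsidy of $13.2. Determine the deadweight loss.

$1075.56 thousand

In inverse form: demand P = 36 − 0.001Q, supply P = 13 + 0.08Q.
Competitive equilibrium: 36 − 0.001Q = 13 + 0.08Q → Q* = 283.9506, P* = 35.716.
The subsidy lowers effective supply by 13.2: P = 0.08Q − 0.2.
New quantity: 36 − 0.001Q = 0.08Q − 0.2 → Q' = 446.9136.
Overproduction ΔQ = 446.9136 − 283.9506 = 162.963; wedge = subsidy = 13.2.
DWL = ½ × 162.963 × 13.2 = $1075.56 thousand.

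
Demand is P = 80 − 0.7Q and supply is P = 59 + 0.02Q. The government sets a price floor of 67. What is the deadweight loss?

Competitive equilibrium: 80 − 0.7Q = 59 + 0.02Q → Q* = 29.1667, P* = 59.5833.
At the floor P = 67, quantity demanded = (80 − 67)/0.7 = 18.5714.
Sellers' marginal cost at Q' = 18.5714: 59 + 0.02·18.5714 = 59.3714.
ΔQ = 29.1667 − 18.5714 = 10.5953; wedge = 67 − 59.3714 = 7.6286.
DWL = ½ × 10.5953 × 7.6286 = 40.41.

40.41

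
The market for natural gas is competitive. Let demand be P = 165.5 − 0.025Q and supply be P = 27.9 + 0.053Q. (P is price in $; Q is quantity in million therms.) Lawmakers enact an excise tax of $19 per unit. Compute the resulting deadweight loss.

$2314.10 million

Competitive equilibrium: 165.5 − 0.025Q = 27.9 + 0.053Q → Q* = 1764.1026, P* = 121.3974.
With the tax, the buyer price exceeds the seller price by 19: (165.5 − 0.025Q) − (27.9 + 0.053Q) = 19 → Q' = 1520.5128.
ΔQ = 1764.1026 − 1520.5128 = 243.5898; the wedge equals the tax, 19.
The triangle = ½ × 243.5898 × 19 = $2314.10 million.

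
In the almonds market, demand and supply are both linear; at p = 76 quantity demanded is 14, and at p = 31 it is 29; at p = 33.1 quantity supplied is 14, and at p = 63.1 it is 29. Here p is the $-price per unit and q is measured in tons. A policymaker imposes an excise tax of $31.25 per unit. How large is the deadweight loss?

$97.66

Demand slope = (31 − 76)/(29 − 14) = −3, so p = 118 − 3q.
Supply slope = (63.1 − 33.1)/(29 − 14) = 2, so p = 5.1 + 2q.
Competitive equilibrium: 118 − 3q = 5.1 + 2q → q* = 22.58, p* = 50.26.
With the tax, the buyer price exceeds the seller price by 31.25: (118 − 3q) − (5.1 + 2q) = 31.25 → q' = 16.33.
Δq = 22.58 − 16.33 = 6.25; the wedge equals the tax, 31.25.
Welfare loss = ½ × 6.25 × 31.25 = $97.66.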